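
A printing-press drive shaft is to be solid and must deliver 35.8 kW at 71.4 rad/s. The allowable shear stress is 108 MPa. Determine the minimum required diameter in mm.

ω = 71.4 rad/s, so T = P/ω = 35.8×10³ / 71.40 = 501.4 N·m.
For a solid shaft τ_max = 16T/(πd³), so d = (16T/(π τ_allow))^(1/3) = (16·501.4/(π·1.08×10^8))^(1/3) = 0.02870 m.

28.7 mm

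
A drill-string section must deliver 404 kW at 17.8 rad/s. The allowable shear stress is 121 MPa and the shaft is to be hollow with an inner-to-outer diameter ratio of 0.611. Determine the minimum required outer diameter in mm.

ω = 17.8 rad/s, so T = P/ω = 404×10³ / 17.80 = 22700 N·m.
For a hollow shaft with d_i/d_o = 0.611: τ_max = 16T/(π d_o³ (1−k⁴)), so d_o = [16T/(π τ_allow (1−k⁴))]^(1/3) = [16·22700/(π·1.21×10^8·0.8606)]^(1/3) = 0.1035 m.

104 mm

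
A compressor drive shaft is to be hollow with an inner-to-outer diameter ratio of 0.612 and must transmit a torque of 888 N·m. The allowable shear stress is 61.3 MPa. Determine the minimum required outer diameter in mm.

For a hollow shaft with d_i/d_o = 0.612: τ_max = 16T/(π d_o³ (1−k⁴)), so d_o = [16T/(π τ_allow (1−k⁴))]^(1/3) = [16·888.0/(π·6.13×10^7·0.8597)]^(1/3) = 0.04411 m.

44.1 mm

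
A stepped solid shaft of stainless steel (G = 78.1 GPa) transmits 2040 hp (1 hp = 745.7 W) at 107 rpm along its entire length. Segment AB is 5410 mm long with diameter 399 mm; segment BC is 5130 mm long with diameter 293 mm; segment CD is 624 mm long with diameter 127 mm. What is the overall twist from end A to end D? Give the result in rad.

ω = 2π·107/60 = 11.21 rad/s, so T = P/ω = 2040×745.7 / 11.21 = 135800 N·m.
J_AB = π(0.399)⁴/32 = 2.49×10^-3 m⁴; J_BC = π(0.293)⁴/32 = 7.24×10^-4 m⁴; J_CD = π(0.127)⁴/32 = 2.55×10^-5 m⁴.
θ = (T/G)·Σ L_i/J_i = (135800/78.1×10⁹)·(5.41/2.49×10^-3 + 5.13/7.24×10^-4 + 0.624/2.55×10^-5) = 0.05858 rad.

0.0586 rad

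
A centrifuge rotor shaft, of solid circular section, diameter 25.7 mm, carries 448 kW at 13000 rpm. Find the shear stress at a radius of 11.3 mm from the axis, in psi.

ω = 2π·13000/60 = 1361 rad/s, so T = P/ω = 448×10³ / 1361 = 329.1 N·m.
J = πd⁴/32 = π(0.0257)⁴/32 = 4.283×10^-8 m⁴.
Shear stress varies linearly with radius: τ = T·r/J = 329.1 × 0.0113 / 4.283×10^-8 = 8.683×10^7 Pa.

12600 psi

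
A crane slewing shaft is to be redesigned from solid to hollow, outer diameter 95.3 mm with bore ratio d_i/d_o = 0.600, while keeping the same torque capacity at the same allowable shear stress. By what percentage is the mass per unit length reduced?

29.8 %

Equal τ_max and T ⇒ the solid shaft needs d_s³ = d_o³(1−k⁴), so d_s = 95.3·(1−0.600⁴)^(1/3) = 90.99 mm.
Area ratio A_h/A_s = d_o²(1−k²)/d_s² = (1−k²)/(1−k⁴)^(2/3) = 0.7020.
Mass saving = 1 − 0.7020 = 29.8 %.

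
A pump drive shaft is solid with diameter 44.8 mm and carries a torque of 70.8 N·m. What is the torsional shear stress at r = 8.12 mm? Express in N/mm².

1.45 N/mm²

J = πd⁴/32 = π(0.0448)⁴/32 = 3.955×10^-7 m⁴.
Shear stress varies linearly with radius: τ = T·r/J = 70.80 × 0.00812 / 3.955×10^-7 = 1.454×10^6 Pa.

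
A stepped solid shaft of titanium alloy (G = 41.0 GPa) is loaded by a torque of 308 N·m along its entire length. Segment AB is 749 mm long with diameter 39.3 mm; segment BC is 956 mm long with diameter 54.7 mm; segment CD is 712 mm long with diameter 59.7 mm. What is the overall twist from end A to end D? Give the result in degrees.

J_AB = π(0.0393)⁴/32 = 2.34×10^-7 m⁴; J_BC = π(0.0547)⁴/32 = 8.79×10^-7 m⁴; J_CD = π(0.0597)⁴/32 = 1.25×10^-6 m⁴.
θ = (T/G)·Σ L_i/J_i = (308.0/41.0×10⁹)·(0.749/2.34×10^-7 + 0.956/8.79×10^-7 + 0.712/1.25×10^-6) = 0.03649 rad.

2.09°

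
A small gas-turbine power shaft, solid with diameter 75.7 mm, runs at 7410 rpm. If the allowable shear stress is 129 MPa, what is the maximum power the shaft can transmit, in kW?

8530 kW

J = πd⁴/32 = π(0.0757)⁴/32 = 3.224×10^-6 m⁴.
T_max = τ_allow·J/r = 1.29×10^8 × 3.224×10^-6 / 0.0379 = 10990 N·m.
ω = 2π·7410/60 = 776.0 rad/s, so P_max = T_max·ω = 8.526×10^6 W.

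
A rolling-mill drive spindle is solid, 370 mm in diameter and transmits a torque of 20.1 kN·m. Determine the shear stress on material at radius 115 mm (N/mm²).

J = πd⁴/32 = π(0.370)⁴/32 = 1.840×10^-3 m⁴.
Shear stress varies linearly with radius: τ = T·r/J = 20100 × 0.115 / 1.840×10^-3 = 1.256×10^6 Pa.

1.26 N/mm²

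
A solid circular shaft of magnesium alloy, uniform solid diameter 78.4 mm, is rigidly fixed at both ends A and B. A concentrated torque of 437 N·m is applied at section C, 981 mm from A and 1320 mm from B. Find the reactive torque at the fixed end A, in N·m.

With uniform GJ and both ends fixed, compatibility θ_AC = θ_CB gives T_A·a = T_B·b, together with T_A + T_B = T₀.
T_A = T₀·b/(a+b) = 437.0·1320/2301 = 250.7 N·m; T_B = 186.3 N·m.

251 N·m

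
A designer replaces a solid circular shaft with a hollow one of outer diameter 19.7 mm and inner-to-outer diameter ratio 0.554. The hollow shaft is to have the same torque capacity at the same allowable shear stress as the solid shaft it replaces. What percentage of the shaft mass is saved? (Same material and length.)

26.0 %

Equal τ_max and T ⇒ the solid shaft needs d_s³ = d_o³(1−k⁴), so d_s = 19.7·(1−0.554⁴)^(1/3) = 19.06 mm.
Area ratio A_h/A_s = d_o²(1−k²)/d_s² = (1−k²)/(1−k⁴)^(2/3) = 0.7403.
Mass saving = 1 − 0.7403 = 26.0 %.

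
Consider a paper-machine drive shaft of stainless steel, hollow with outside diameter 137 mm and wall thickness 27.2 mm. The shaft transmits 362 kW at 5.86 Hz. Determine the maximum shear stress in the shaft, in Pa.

2.24e7 Pa

ω = 2π·5.86 = 36.82 rad/s, so T = P/ω = 362×10³ / 36.82 = 9832 N·m.
J = π(d_o⁴ − d_i⁴)/32 = π(0.137⁴ − 0.0826⁴)/32 = 3.001×10^-5 m⁴.
τ_max = T·r/J = 9832 × 0.0685 / 3.001×10^-5 = 2.244×10^7 Pa.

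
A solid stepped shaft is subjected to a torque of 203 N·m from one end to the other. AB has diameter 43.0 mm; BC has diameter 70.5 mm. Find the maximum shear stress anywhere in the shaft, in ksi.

1.89 ksi

Under the same torque, τ_max = 16T/(πd³) is largest where d is smallest — segment AB (d = 43.0 mm).
τ_max = 16·203.0/(π·(0.0430)³) = 1.300×10^7 Pa.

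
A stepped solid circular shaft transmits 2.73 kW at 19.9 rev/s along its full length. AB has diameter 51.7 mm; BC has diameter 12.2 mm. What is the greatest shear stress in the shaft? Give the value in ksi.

ω = 2π·19.9 = 125.0 rad/s, so T = P/ω = 2.73×10³ / 125.0 = 21.83 N·m.
Under the same torque, τ_max = 16T/(πd³) is largest where d is smallest — segment BC (d = 12.2 mm).
τ_max = 16·21.83/(π·(0.0122)³) = 6.124×10^7 Pa.

8.88 ksi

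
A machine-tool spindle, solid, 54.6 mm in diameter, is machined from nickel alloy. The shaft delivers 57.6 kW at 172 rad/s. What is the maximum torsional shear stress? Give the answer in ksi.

1.52 ksi

ω = 172 rad/s, so T = P/ω = 57.6×10³ / 172.0 = 334.9 N·m.
J = πd⁴/32 = π(0.0546)⁴/32 = 8.725×10^-7 m⁴.
τ_max = T·r/J = 334.9 × 0.0273 / 8.725×10^-7 = 1.048×10^7 Pa.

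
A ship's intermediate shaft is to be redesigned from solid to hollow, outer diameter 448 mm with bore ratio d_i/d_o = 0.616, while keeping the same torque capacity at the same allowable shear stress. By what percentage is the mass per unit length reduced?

Equal τ_max and T ⇒ the solid shaft needs d_s³ = d_o³(1−k⁴), so d_s = 448·(1−0.616⁴)^(1/3) = 425.4 mm.
Area ratio A_h/A_s = d_o²(1−k²)/d_s² = (1−k²)/(1−k⁴)^(2/3) = 0.6883.
Mass saving = 1 − 0.6883 = 31.2 %.

31.2 %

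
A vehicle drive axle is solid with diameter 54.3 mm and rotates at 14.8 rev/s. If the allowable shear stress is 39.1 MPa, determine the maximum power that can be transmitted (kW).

114 kW

J = πd⁴/32 = π(0.0543)⁴/32 = 8.535×10^-7 m⁴.
T_max = τ_allow·J/r = 3.91×10^7 × 8.535×10^-7 / 0.0271 = 1229 N·m.
ω = 2π·14.8 = 92.99 rad/s, so P_max = T_max·ω = 1.143×10^5 W.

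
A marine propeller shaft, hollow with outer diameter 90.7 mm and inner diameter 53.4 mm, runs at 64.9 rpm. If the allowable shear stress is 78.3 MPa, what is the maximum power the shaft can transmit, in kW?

68.6 kW

J = π(d_o⁴ − d_i⁴)/32 = π(0.0907⁴ − 0.0534⁴)/32 = 5.846×10^-6 m⁴.
T_max = τ_allow·J/r = 7.83×10^7 × 5.846×10^-6 / 0.0454 = 10090 N·m.
ω = 2π·64.9/60 = 6.796 rad/s, so P_max = T_max·ω = 6.860×10^4 W.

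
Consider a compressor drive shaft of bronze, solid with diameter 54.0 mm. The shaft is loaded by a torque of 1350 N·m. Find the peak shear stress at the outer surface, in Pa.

4.37e7 Pa

J = πd⁴/32 = π(0.0540)⁴/32 = 8.348×10^-7 m⁴.
τ_max = T·r/J = 1350 × 0.0270 / 8.348×10^-7 = 4.366×10^7 Pa.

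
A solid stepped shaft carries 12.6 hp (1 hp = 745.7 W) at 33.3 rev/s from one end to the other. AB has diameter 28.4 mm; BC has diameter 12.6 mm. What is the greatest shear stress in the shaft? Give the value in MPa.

114 MPa

ω = 2π·33.3 = 209.2 rad/s, so T = P/ω = 12.6×745.7 / 209.2 = 44.91 N·m.
Under the same torque, τ_max = 16T/(πd³) is largest where d is smallest — segment BC (d = 12.6 mm).
τ_max = 16·44.91/(π·(0.0126)³) = 1.143×10^8 Pa.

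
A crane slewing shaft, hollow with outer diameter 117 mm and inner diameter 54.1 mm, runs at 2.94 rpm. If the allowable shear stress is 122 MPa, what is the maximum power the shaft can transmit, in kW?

11.3 kW

J = π(d_o⁴ − d_i⁴)/32 = π(0.117⁴ − 0.0541⁴)/32 = 1.756×10^-5 m⁴.
T_max = τ_allow·J/r = 1.22×10^8 × 1.756×10^-5 / 0.0585 = 36610 N·m.
ω = 2π·2.94/60 = 0.3079 rad/s, so P_max = T_max·ω = 1.127×10^4 W.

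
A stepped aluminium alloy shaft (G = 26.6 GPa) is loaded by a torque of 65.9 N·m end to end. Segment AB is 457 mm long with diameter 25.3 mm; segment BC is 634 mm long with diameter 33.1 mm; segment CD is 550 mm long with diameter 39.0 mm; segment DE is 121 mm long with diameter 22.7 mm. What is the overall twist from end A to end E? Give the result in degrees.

3.38°

J_AB = π(0.0253)⁴/32 = 4.02×10^-8 m⁴; J_BC = π(0.0331)⁴/32 = 1.18×10^-7 m⁴; J_CD = π(0.0390)⁴/32 = 2.27×10^-7 m⁴; J_DE = π(0.0227)⁴/32 = 2.61×10^-8 m⁴.
θ = (T/G)·Σ L_i/J_i = (65.90/26.6×10⁹)·(0.457/4.02×10^-8 + 0.634/1.18×10^-7 + 0.550/2.27×10^-7 + 0.121/2.61×10^-8) = 0.05897 rad.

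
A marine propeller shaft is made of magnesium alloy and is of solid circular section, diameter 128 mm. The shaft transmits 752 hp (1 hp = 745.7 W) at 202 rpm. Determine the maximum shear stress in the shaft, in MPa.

ω = 2π·202/60 = 21.15 rad/s, so T = P/ω = 752×745.7 / 21.15 = 26510 N·m.
J = πd⁴/32 = π(0.128)⁴/32 = 2.635×10^-5 m⁴.
τ_max = T·r/J = 26510 × 0.0640 / 2.635×10^-5 = 6.438×10^7 Pa.

64.4 MPa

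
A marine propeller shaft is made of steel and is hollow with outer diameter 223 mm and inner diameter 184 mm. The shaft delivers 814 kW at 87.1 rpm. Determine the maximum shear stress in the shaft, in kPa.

ω = 2π·87.1/60 = 9.121 rad/s, so T = P/ω = 814×10³ / 9.121 = 89240 N·m.
J = π(d_o⁴ − d_i⁴)/32 = π(0.223⁴ − 0.184⁴)/32 = 1.303×10^-4 m⁴.
τ_max = T·r/J = 89240 × 0.112 / 1.303×10^-4 = 7.640×10^7 Pa.

76400 kPa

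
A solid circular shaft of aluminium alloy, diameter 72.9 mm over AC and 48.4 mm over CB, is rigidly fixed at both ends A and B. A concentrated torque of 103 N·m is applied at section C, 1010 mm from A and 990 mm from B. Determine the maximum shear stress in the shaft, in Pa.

Compatibility: T_A·a/J_AC = T_B·b/J_CB with T_A + T_B = T₀.
J_AC = 2.77×10^-6 m⁴, J_CB = 5.39×10^-7 m⁴, so T_A = T₀·(J_AC/a)/((J_AC/a)+(J_CB/b)) = 85.96 N·m, T_B = 17.04 N·m.
τ in each portion: τ_AC = 1.13×10^6 Pa, τ_CB = 7.65×10^5 Pa; maximum is in AC.
τ_max = T_AC·r/J = 85.96·0.0365/2.77×10^-6 = 1.130×10^6 Pa.

1.13e6 Pa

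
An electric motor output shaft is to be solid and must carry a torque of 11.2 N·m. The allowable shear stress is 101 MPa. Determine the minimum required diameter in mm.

For a solid shaft τ_max = 16T/(πd³), so d = (16T/(π τ_allow))^(1/3) = (16·11.20/(π·1.01×10^8))^(1/3) = 0.008266 m.

8.27 mm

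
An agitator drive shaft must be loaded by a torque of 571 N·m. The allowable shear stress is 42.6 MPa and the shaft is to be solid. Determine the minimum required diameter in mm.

For a solid shaft τ_max = 16T/(πd³), so d = (16T/(π τ_allow))^(1/3) = (16·571.0/(π·4.26×10^7))^(1/3) = 0.04087 m.

40.9 mm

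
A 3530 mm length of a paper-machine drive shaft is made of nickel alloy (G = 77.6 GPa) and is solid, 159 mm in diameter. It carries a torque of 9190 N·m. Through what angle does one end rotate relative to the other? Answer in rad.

J = πd⁴/32 = π(0.159)⁴/32 = 6.275×10^-5 m⁴.
θ = T·L/(G·J) = 9190 × 3.53 / (77.6×10⁹ × 6.275×10^-5) = 6.663×10^-3 rad.

0.00666 rad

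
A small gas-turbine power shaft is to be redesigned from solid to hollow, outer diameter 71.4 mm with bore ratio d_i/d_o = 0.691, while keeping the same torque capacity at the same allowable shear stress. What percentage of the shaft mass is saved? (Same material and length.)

37.9 %

Equal τ_max and T ⇒ the solid shaft needs d_s³ = d_o³(1−k⁴), so d_s = 71.4·(1−0.691⁴)^(1/3) = 65.50 mm.
Area ratio A_h/A_s = d_o²(1−k²)/d_s² = (1−k²)/(1−k⁴)^(2/3) = 0.6209.
Mass saving = 1 − 0.6209 = 37.9 %.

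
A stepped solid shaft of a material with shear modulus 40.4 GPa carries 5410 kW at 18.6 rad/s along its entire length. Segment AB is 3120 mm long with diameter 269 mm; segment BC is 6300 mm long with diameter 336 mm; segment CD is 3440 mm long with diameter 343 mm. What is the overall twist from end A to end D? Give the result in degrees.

ω = 18.6 rad/s, so T = P/ω = 5410×10³ / 18.60 = 290900 N·m.
J_AB = π(0.269)⁴/32 = 5.14×10^-4 m⁴; J_BC = π(0.336)⁴/32 = 1.25×10^-3 m⁴; J_CD = π(0.343)⁴/32 = 1.36×10^-3 m⁴.
θ = (T/G)·Σ L_i/J_i = (290900/40.4×10⁹)·(3.12/5.14×10^-4 + 6.30/1.25×10^-3 + 3.44/1.36×10^-3) = 0.09817 rad.

5.62°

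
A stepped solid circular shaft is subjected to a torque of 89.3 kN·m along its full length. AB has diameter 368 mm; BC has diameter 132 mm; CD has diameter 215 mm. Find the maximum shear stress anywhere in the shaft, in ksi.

28.7 ksi

Under the same torque, τ_max = 16T/(πd³) is largest where d is smallest — segment BC (d = 132 mm).
τ_max = 16·89300/(π·(0.132)³) = 1.977×10^8 Pa.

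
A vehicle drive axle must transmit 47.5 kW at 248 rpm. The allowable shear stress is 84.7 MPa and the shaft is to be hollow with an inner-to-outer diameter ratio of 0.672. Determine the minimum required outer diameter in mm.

ω = 2π·248/60 = 25.97 rad/s, so T = P/ω = 47.5×10³ / 25.97 = 1829 N·m.
For a hollow shaft with d_i/d_o = 0.672: τ_max = 16T/(π d_o³ (1−k⁴)), so d_o = [16T/(π τ_allow (1−k⁴))]^(1/3) = [16·1829/(π·8.47×10^7·0.7961)]^(1/3) = 0.05170 m.

51.7 mm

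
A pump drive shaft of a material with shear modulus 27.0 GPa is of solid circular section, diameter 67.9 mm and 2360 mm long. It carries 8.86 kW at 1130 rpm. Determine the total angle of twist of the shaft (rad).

0.00314 rad

ω = 2π·1130/60 = 118.3 rad/s, so T = P/ω = 8.86×10³ / 118.3 = 74.87 N·m.
J = πd⁴/32 = π(0.0679)⁴/32 = 2.087×10^-6 m⁴.
θ = T·L/(G·J) = 74.87 × 2.36 / (27.0×10⁹ × 2.087×10^-6) = 3.136×10^-3 rad.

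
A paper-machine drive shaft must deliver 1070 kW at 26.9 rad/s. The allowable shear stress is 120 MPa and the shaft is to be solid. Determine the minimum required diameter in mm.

119 mm

ω = 26.9 rad/s, so T = P/ω = 1070×10³ / 26.90 = 39780 N·m.
For a solid shaft τ_max = 16T/(πd³), so d = (16T/(π τ_allow))^(1/3) = (16·39780/(π·1.20×10^8))^(1/3) = 0.1191 m.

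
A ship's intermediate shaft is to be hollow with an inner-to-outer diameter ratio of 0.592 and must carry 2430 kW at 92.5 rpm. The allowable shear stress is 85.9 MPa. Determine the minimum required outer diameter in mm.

ω = 2π·92.5/60 = 9.687 rad/s, so T = P/ω = 2430×10³ / 9.687 = 250900 N·m.
For a hollow shaft with d_i/d_o = 0.592: τ_max = 16T/(π d_o³ (1−k⁴)), so d_o = [16T/(π τ_allow (1−k⁴))]^(1/3) = [16·250900/(π·8.59×10^7·0.8772)]^(1/3) = 0.2569 m.

257 mm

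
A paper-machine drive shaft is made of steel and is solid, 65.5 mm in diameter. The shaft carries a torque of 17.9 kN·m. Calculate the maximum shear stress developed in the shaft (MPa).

J = πd⁴/32 = π(0.0655)⁴/32 = 1.807×10^-6 m⁴.
τ_max = T·r/J = 17900 × 0.0328 / 1.807×10^-6 = 3.244×10^8 Pa.

324 MPa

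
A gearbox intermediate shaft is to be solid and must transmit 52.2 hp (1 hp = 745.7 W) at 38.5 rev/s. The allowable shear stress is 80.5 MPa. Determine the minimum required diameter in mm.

ω = 2π·38.5 = 241.9 rad/s, so T = P/ω = 52.2×745.7 / 241.9 = 160.9 N·m.
For a solid shaft τ_max = 16T/(πd³), so d = (16T/(π τ_allow))^(1/3) = (16·160.9/(π·8.05×10^7))^(1/3) = 0.02167 m.

21.7 mm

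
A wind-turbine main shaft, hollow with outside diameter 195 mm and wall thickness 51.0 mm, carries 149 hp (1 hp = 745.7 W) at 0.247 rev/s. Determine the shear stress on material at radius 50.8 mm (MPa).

ω = 2π·0.247 = 1.552 rad/s, so T = P/ω = 149×745.7 / 1.552 = 71590 N·m.
J = π(d_o⁴ − d_i⁴)/32 = π(0.195⁴ − 0.0930⁴)/32 = 1.346×10^-4 m⁴.
Shear stress varies linearly with radius: τ = T·r/J = 71590 × 0.0508 / 1.346×10^-4 = 2.702×10^7 Pa.

27.0 MPa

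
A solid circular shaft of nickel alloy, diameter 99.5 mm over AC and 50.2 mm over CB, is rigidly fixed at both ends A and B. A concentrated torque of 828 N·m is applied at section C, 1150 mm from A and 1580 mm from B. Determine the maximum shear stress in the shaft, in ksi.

0.593 ksi

Compatibility: T_A·a/J_AC = T_B·b/J_CB with T_A + T_B = T₀.
J_AC = 9.62×10^-6 m⁴, J_CB = 6.23×10^-7 m⁴, so T_A = T₀·(J_AC/a)/((J_AC/a)+(J_CB/b)) = 790.7 N·m, T_B = 37.29 N·m.
τ in each portion: τ_AC = 4.09×10^6 Pa, τ_CB = 1.50×10^6 Pa; maximum is in AC.
τ_max = T_AC·r/J = 790.7·0.0498/9.62×10^-6 = 4.088×10^6 Pa.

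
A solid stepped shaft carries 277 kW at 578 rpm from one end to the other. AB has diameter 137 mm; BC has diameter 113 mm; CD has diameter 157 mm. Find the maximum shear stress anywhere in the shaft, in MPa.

ω = 2π·578/60 = 60.53 rad/s, so T = P/ω = 277×10³ / 60.53 = 4576 N·m.
Under the same torque, τ_max = 16T/(πd³) is largest where d is smallest — segment BC (d = 113 mm).
τ_max = 16·4576/(π·(0.113)³) = 1.615×10^7 Pa.

16.2 MPa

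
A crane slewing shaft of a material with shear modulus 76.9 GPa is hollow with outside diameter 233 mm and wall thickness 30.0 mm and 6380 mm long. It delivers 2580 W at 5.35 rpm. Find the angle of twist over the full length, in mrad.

1.90 mrad

ω = 2π·5.35/60 = 0.5603 rad/s, so T = P/ω = 2580 / 0.5603 = 4605 N·m.
J = π(d_o⁴ − d_i⁴)/32 = π(0.233⁴ − 0.173⁴)/32 = 2.014×10^-4 m⁴.
θ = T·L/(G·J) = 4605 × 6.38 / (76.9×10⁹ × 2.014×10^-4) = 1.897×10^-3 rad.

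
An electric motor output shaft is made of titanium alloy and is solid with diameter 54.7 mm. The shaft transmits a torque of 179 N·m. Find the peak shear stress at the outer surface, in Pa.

5.57e6 Pa

J = πd⁴/32 = π(0.0547)⁴/32 = 8.789×10^-7 m⁴.
τ_max = T·r/J = 179.0 × 0.0274 / 8.789×10^-7 = 5.570×10^6 Pa.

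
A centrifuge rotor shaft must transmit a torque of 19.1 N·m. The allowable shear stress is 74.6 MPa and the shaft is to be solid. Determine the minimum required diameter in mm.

For a solid shaft τ_max = 16T/(πd³), so d = (16T/(π τ_allow))^(1/3) = (16·19.10/(π·7.46×10^7))^(1/3) = 0.01093 m.

10.9 mm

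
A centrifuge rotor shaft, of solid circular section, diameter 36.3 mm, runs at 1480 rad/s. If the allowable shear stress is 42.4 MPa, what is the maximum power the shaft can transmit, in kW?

J = πd⁴/32 = π(0.0363)⁴/32 = 1.705×10^-7 m⁴.
T_max = τ_allow·J/r = 4.24×10^7 × 1.705×10^-7 / 0.0181 = 398.2 N·m.
ω = 1480 rad/s, so P_max = T_max·ω = 5.894×10^5 W.

589 kW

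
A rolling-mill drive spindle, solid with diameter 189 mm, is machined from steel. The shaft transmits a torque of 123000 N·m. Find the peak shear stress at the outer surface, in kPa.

J = πd⁴/32 = π(0.189)⁴/32 = 1.253×10^-4 m⁴.
τ_max = T·r/J = 123000 × 0.0945 / 1.253×10^-4 = 9.279×10^7 Pa.

92800 kPa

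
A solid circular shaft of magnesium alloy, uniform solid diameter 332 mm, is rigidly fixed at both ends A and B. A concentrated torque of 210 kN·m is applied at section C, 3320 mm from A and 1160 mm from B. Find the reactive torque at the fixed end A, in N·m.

54400 N·m

With uniform GJ and both ends fixed, compatibility θ_AC = θ_CB gives T_A·a = T_B·b, together with T_A + T_B = T₀.
T_A = T₀·b/(a+b) = 210000·1160/4480 = 54380 N·m; T_B = 155600 N·m.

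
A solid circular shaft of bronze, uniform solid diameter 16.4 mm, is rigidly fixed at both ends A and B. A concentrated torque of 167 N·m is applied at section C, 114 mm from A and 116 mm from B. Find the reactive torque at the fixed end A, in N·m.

84.2 N·m

With uniform GJ and both ends fixed, compatibility θ_AC = θ_CB gives T_A·a = T_B·b, together with T_A + T_B = T₀.
T_A = T₀·b/(a+b) = 167.0·116/230.0 = 84.23 N·m; T_B = 82.77 N·m.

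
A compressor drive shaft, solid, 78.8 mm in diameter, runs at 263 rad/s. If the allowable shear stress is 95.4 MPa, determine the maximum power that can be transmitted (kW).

2410 kW

J = πd⁴/32 = π(0.0788)⁴/32 = 3.785×10^-6 m⁴.
T_max = τ_allow·J/r = 9.54×10^7 × 3.785×10^-6 / 0.0394 = 9166 N·m.
ω = 263 rad/s, so P_max = T_max·ω = 2.411×10^6 W.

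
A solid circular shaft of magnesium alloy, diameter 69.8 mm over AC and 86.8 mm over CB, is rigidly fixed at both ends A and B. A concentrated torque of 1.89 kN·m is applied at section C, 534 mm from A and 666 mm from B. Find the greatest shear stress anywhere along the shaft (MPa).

9.70 MPa

Compatibility: T_A·a/J_AC = T_B·b/J_CB with T_A + T_B = T₀.
J_AC = 2.33×10^-6 m⁴, J_CB = 5.57×10^-6 m⁴, so T_A = T₀·(J_AC/a)/((J_AC/a)+(J_CB/b)) = 647.8 N·m, T_B = 1242 N·m.
τ in each portion: τ_AC = 9.70×10^6 Pa, τ_CB = 9.67×10^6 Pa; maximum is in AC.
τ_max = T_AC·r/J = 647.8·0.0349/2.33×10^-6 = 9.702×10^6 Pa.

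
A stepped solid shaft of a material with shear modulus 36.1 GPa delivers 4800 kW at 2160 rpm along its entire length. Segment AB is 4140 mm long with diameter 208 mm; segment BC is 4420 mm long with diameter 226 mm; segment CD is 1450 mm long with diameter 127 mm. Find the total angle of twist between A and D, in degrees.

3.25°

ω = 2π·2160/60 = 226.2 rad/s, so T = P/ω = 4800×10³ / 226.2 = 21220 N·m.
J_AB = π(0.208)⁴/32 = 1.84×10^-4 m⁴; J_BC = π(0.226)⁴/32 = 2.56×10^-4 m⁴; J_CD = π(0.127)⁴/32 = 2.55×10^-5 m⁴.
θ = (T/G)·Σ L_i/J_i = (21220/36.1×10⁹)·(4.14/1.84×10^-4 + 4.42/2.56×10^-4 + 1.45/2.55×10^-5) = 0.05676 rad.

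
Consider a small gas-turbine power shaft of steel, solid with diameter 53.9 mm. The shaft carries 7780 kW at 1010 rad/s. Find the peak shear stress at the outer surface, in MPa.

251 MPa

ω = 1010 rad/s, so T = P/ω = 7780×10³ / 1010 = 7703 N·m.
J = πd⁴/32 = π(0.0539)⁴/32 = 8.286×10^-7 m⁴.
τ_max = T·r/J = 7703 × 0.0269 / 8.286×10^-7 = 2.505×10^8 Pa.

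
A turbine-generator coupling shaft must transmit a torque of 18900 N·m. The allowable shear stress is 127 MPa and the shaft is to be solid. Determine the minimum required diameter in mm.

91.2 mm

For a solid shaft τ_max = 16T/(πd³), so d = (16T/(π τ_allow))^(1/3) = (16·18900/(π·1.27×10^8))^(1/3) = 0.09118 m.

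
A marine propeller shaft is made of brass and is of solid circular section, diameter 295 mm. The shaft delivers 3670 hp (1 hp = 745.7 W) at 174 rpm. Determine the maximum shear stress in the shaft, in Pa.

2.98e7 Pa

ω = 2π·174/60 = 18.22 rad/s, so T = P/ω = 3670×745.7 / 18.22 = 150200 N·m.
J = πd⁴/32 = π(0.295)⁴/32 = 7.435×10^-4 m⁴.
τ_max = T·r/J = 150200 × 0.147 / 7.435×10^-4 = 2.980×10^7 Pa.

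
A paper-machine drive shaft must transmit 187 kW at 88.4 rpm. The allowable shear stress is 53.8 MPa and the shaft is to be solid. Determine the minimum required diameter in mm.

124 mm

ω = 2π·88.4/60 = 9.257 rad/s, so T = P/ω = 187×10³ / 9.257 = 20200 N·m.
For a solid shaft τ_max = 16T/(πd³), so d = (16T/(π τ_allow))^(1/3) = (16·20200/(π·5.38×10^7))^(1/3) = 0.1241 m.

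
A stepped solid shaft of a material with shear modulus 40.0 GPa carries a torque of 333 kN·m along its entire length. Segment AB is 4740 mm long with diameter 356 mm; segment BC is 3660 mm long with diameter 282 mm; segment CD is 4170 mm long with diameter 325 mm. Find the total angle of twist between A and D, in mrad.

106 mrad

J_AB = π(0.356)⁴/32 = 1.58×10^-3 m⁴; J_BC = π(0.282)⁴/32 = 6.21×10^-4 m⁴; J_CD = π(0.325)⁴/32 = 1.10×10^-3 m⁴.
θ = (T/G)·Σ L_i/J_i = (333000/40.0×10⁹)·(4.74/1.58×10^-3 + 3.66/6.21×10^-4 + 4.17/1.10×10^-3) = 0.1058 rad.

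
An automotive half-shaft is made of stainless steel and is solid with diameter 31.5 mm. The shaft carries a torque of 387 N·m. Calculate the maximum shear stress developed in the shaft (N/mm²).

J = πd⁴/32 = π(0.0315)⁴/32 = 9.666×10^-8 m⁴.
τ_max = T·r/J = 387.0 × 0.0158 / 9.666×10^-8 = 6.306×10^7 Pa.

63.1 N/mm²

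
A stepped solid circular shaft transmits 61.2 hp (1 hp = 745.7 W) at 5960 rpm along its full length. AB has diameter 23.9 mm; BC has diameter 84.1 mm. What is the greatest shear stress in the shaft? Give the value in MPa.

ω = 2π·5960/60 = 624.1 rad/s, so T = P/ω = 61.2×745.7 / 624.1 = 73.12 N·m.
Under the same torque, τ_max = 16T/(πd³) is largest where d is smallest — segment AB (d = 23.9 mm).
τ_max = 16·73.12/(π·(0.0239)³) = 2.728×10^7 Pa.

27.3 MPa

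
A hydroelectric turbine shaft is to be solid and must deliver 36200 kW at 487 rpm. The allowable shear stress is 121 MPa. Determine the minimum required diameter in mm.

ω = 2π·487/60 = 51.00 rad/s, so T = P/ω = 36200×10³ / 51.00 = 709800 N·m.
For a solid shaft τ_max = 16T/(πd³), so d = (16T/(π τ_allow))^(1/3) = (16·709800/(π·1.21×10^8))^(1/3) = 0.3103 m.

310 mm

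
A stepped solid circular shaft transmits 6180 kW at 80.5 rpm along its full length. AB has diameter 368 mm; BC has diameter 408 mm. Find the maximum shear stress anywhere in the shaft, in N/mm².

ω = 2π·80.5/60 = 8.430 rad/s, so T = P/ω = 6180×10³ / 8.430 = 733100 N·m.
Under the same torque, τ_max = 16T/(πd³) is largest where d is smallest — segment AB (d = 368 mm).
τ_max = 16·733100/(π·(0.368)³) = 7.492×10^7 Pa.

74.9 N/mm²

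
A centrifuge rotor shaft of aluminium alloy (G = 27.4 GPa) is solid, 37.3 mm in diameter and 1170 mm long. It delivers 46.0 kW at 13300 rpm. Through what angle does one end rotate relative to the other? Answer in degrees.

0.425°

ω = 2π·13300/60 = 1393 rad/s, so T = P/ω = 46.0×10³ / 1393 = 33.03 N·m.
J = πd⁴/32 = π(0.0373)⁴/32 = 1.900×10^-7 m⁴.
θ = T·L/(G·J) = 33.03 × 1.17 / (27.4×10⁹ × 1.900×10^-7) = 7.421×10^-3 rad.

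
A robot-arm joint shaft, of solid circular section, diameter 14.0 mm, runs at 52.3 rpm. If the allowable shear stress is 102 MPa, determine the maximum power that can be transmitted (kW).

J = πd⁴/32 = π(0.0140)⁴/32 = 3.771×10^-9 m⁴.
T_max = τ_allow·J/r = 1.02×10^8 × 3.771×10^-9 / 0.00700 = 54.96 N·m.
ω = 2π·52.3/60 = 5.477 rad/s, so P_max = T_max·ω = 301.0 W.

0.301 kW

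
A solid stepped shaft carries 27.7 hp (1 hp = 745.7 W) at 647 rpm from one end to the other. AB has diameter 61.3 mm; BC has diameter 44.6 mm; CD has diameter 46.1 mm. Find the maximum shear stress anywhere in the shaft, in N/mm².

ω = 2π·647/60 = 67.75 rad/s, so T = P/ω = 27.7×745.7 / 67.75 = 304.9 N·m.
Under the same torque, τ_max = 16T/(πd³) is largest where d is smallest — segment BC (d = 44.6 mm).
τ_max = 16·304.9/(π·(0.0446)³) = 1.750×10^7 Pa.

17.5 N/mm²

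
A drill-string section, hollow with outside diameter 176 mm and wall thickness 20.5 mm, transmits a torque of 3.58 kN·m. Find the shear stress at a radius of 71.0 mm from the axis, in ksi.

J = π(d_o⁴ − d_i⁴)/32 = π(0.176⁴ − 0.135⁴)/32 = 6.159×10^-5 m⁴.
Shear stress varies linearly with radius: τ = T·r/J = 3580 × 0.0710 / 6.159×10^-5 = 4.127×10^6 Pa.

0.599 ksi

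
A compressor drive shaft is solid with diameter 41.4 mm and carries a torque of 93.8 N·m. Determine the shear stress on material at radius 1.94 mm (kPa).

631 kPa

J = πd⁴/32 = π(0.0414)⁴/32 = 2.884×10^-7 m⁴.
Shear stress varies linearly with radius: τ = T·r/J = 93.80 × 0.00194 / 2.884×10^-7 = 6.310×10^5 Pa.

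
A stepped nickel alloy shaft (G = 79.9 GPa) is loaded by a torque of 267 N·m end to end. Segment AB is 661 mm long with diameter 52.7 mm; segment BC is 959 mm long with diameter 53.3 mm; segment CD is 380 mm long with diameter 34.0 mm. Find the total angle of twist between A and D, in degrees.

0.953°

J_AB = π(0.0527)⁴/32 = 7.57×10^-7 m⁴; J_BC = π(0.0533)⁴/32 = 7.92×10^-7 m⁴; J_CD = π(0.0340)⁴/32 = 1.31×10^-7 m⁴.
θ = (T/G)·Σ L_i/J_i = (267.0/79.9×10⁹)·(0.661/7.57×10^-7 + 0.959/7.92×10^-7 + 0.380/1.31×10^-7) = 0.01664 rad.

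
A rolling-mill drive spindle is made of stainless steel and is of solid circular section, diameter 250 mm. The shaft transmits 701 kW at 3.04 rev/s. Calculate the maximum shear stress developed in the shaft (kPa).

ω = 2π·3.04 = 19.10 rad/s, so T = P/ω = 701×10³ / 19.10 = 36700 N·m.
J = πd⁴/32 = π(0.250)⁴/32 = 3.835×10^-4 m⁴.
τ_max = T·r/J = 36700 × 0.125 / 3.835×10^-4 = 1.196×10^7 Pa.

12000 kPa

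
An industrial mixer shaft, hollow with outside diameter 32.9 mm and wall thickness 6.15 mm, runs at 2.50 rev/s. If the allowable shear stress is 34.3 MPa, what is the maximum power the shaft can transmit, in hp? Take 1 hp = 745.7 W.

4.28 hp

J = π(d_o⁴ − d_i⁴)/32 = π(0.0329⁴ − 0.0206⁴)/32 = 9.734×10^-8 m⁴.
T_max = τ_allow·J/r = 3.43×10^7 × 9.734×10^-8 / 0.0164 = 203.0 N·m.
ω = 2π·2.50 = 15.71 rad/s, so P_max = T_max·ω = 3188 W.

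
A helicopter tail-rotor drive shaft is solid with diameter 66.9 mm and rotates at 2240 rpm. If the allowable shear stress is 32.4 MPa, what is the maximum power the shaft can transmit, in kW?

J = πd⁴/32 = π(0.0669)⁴/32 = 1.967×10^-6 m⁴.
T_max = τ_allow·J/r = 3.24×10^7 × 1.967×10^-6 / 0.0335 = 1905 N·m.
ω = 2π·2240/60 = 234.6 rad/s, so P_max = T_max·ω = 4.468×10^5 W.

447 kW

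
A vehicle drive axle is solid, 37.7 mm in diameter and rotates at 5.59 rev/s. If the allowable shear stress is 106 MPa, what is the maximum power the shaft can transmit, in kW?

J = πd⁴/32 = π(0.0377)⁴/32 = 1.983×10^-7 m⁴.
T_max = τ_allow·J/r = 1.06×10^8 × 1.983×10^-7 / 0.0189 = 1115 N·m.
ω = 2π·5.59 = 35.12 rad/s, so P_max = T_max·ω = 3.917×10^4 W.

39.2 kW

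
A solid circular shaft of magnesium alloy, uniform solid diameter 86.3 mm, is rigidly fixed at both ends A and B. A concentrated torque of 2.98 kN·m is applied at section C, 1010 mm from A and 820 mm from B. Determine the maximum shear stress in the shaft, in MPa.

13.0 MPa

With uniform GJ and both ends fixed, compatibility θ_AC = θ_CB gives T_A·a = T_B·b, together with T_A + T_B = T₀.
T_A = T₀·b/(a+b) = 2980·820/1830 = 1335 N·m; T_B = 1645 N·m.
τ in each portion: τ_AC = 1.06×10^7 Pa, τ_CB = 1.30×10^7 Pa; maximum is in CB.
τ_max = T_CB·r/J = 1645·0.0432/5.45×10^-6 = 1.303×10^7 Pa.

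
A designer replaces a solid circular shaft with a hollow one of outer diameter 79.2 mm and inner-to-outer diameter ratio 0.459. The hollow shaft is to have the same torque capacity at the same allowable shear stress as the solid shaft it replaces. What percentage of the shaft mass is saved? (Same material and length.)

Equal τ_max and T ⇒ the solid shaft needs d_s³ = d_o³(1−k⁴), so d_s = 79.2·(1−0.459⁴)^(1/3) = 78.01 mm.
Area ratio A_h/A_s = d_o²(1−k²)/d_s² = (1−k²)/(1−k⁴)^(2/3) = 0.8136.
Mass saving = 1 − 0.8136 = 18.6 %.

18.6 %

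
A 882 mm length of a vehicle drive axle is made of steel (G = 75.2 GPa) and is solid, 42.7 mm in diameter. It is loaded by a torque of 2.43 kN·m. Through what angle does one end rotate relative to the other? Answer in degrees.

5.00°

J = πd⁴/32 = π(0.0427)⁴/32 = 3.264×10^-7 m⁴.
θ = T·L/(G·J) = 2430 × 0.882 / (75.2×10⁹ × 3.264×10^-7) = 0.08733 rad.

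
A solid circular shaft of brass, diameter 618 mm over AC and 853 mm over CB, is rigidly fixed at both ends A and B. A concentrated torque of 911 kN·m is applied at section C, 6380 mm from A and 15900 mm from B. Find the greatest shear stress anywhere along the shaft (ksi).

1.16 ksi

Compatibility: T_A·a/J_AC = T_B·b/J_CB with T_A + T_B = T₀.
J_AC = 0.0143 m⁴, J_CB = 0.0520 m⁴, so T_A = T₀·(J_AC/a)/((J_AC/a)+(J_CB/b)) = 370900 N·m, T_B = 540100 N·m.
τ in each portion: τ_AC = 8.00×10^6 Pa, τ_CB = 4.43×10^6 Pa; maximum is in AC.
τ_max = T_AC·r/J = 370900·0.309/0.0143 = 8.003×10^6 Pa.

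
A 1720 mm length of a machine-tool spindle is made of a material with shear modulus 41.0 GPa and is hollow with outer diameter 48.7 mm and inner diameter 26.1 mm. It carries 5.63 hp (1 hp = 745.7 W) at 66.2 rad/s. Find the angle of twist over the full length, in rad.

0.00525 rad

ω = 66.2 rad/s, so T = P/ω = 5.63×745.7 / 66.20 = 63.42 N·m.
J = π(d_o⁴ − d_i⁴)/32 = π(0.0487⁴ − 0.0261⁴)/32 = 5.067×10^-7 m⁴.
θ = T·L/(G·J) = 63.42 × 1.72 / (41.0×10⁹ × 5.067×10^-7) = 5.251×10^-3 rad.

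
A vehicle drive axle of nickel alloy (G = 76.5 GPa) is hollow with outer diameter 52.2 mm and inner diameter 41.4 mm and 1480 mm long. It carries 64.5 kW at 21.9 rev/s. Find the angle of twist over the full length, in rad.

ω = 2π·21.9 = 137.6 rad/s, so T = P/ω = 64.5×10³ / 137.6 = 468.7 N·m.
J = π(d_o⁴ − d_i⁴)/32 = π(0.0522⁴ − 0.0414⁴)/32 = 4.405×10^-7 m⁴.
θ = T·L/(G·J) = 468.7 × 1.48 / (76.5×10⁹ × 4.405×10^-7) = 0.02059 rad.

0.0206 rad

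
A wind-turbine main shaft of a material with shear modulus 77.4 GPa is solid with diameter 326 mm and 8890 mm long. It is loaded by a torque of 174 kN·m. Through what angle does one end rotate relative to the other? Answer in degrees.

1.03°

J = πd⁴/32 = π(0.326)⁴/32 = 1.109×10^-3 m⁴.
θ = T·L/(G·J) = 174000 × 8.89 / (77.4×10⁹ × 1.109×10^-3) = 0.01802 rad.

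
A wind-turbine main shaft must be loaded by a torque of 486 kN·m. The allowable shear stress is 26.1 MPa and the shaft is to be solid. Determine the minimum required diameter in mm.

For a solid shaft τ_max = 16T/(πd³), so d = (16T/(π τ_allow))^(1/3) = (16·486000/(π·2.61×10^7))^(1/3) = 0.4560 m.

456 mm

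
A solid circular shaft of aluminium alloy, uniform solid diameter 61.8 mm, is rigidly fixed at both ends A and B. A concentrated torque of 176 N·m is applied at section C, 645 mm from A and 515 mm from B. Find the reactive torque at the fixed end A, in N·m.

With uniform GJ and both ends fixed, compatibility θ_AC = θ_CB gives T_A·a = T_B·b, together with T_A + T_B = T₀.
T_A = T₀·b/(a+b) = 176.0·515/1160 = 78.14 N·m; T_B = 97.86 N·m.

78.1 N·m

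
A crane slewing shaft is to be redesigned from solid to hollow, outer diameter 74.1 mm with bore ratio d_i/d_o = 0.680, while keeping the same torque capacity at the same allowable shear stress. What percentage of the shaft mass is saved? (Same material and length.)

Equal τ_max and T ⇒ the solid shaft needs d_s³ = d_o³(1−k⁴), so d_s = 74.1·(1−0.680⁴)^(1/3) = 68.39 mm.
Area ratio A_h/A_s = d_o²(1−k²)/d_s² = (1−k²)/(1−k⁴)^(2/3) = 0.6311.
Mass saving = 1 − 0.6311 = 36.9 %.

36.9 %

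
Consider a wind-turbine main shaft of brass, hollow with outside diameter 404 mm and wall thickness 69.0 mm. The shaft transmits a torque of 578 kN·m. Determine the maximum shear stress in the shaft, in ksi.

J = π(d_o⁴ − d_i⁴)/32 = π(0.404⁴ − 0.266⁴)/32 = 2.124×10^-3 m⁴.
τ_max = T·r/J = 578000 × 0.202 / 2.124×10^-3 = 5.497×10^7 Pa.

7.97 ksi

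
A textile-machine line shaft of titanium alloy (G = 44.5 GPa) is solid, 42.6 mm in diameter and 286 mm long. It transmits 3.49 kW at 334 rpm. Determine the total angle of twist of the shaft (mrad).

1.98 mrad

ω = 2π·334/60 = 34.98 rad/s, so T = P/ω = 3.49×10³ / 34.98 = 99.78 N·m.
J = πd⁴/32 = π(0.0426)⁴/32 = 3.233×10^-7 m⁴.
θ = T·L/(G·J) = 99.78 × 0.286 / (44.5×10⁹ × 3.233×10^-7) = 1.983×10^-3 rad.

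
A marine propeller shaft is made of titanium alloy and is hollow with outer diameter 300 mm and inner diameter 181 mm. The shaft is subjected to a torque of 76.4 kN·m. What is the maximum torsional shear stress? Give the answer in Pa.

1.66e7 Pa

J = π(d_o⁴ − d_i⁴)/32 = π(0.300⁴ − 0.181⁴)/32 = 6.898×10^-4 m⁴.
τ_max = T·r/J = 76400 × 0.150 / 6.898×10^-4 = 1.661×10^7 Pa.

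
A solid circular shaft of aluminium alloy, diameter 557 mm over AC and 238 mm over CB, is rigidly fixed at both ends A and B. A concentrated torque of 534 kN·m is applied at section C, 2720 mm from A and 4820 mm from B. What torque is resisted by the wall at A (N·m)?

524000 N·m

Compatibility: T_A·a/J_AC = T_B·b/J_CB with T_A + T_B = T₀.
J_AC = 9.45×10^-3 m⁴, J_CB = 3.15×10^-4 m⁴, so T_A = T₀·(J_AC/a)/((J_AC/a)+(J_CB/b)) = 524100 N·m, T_B = 9860 N·m.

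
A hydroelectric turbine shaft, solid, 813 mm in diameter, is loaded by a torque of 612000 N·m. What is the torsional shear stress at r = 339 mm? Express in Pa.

J = πd⁴/32 = π(0.813)⁴/32 = 0.04289 m⁴.
Shear stress varies linearly with radius: τ = T·r/J = 612000 × 0.339 / 0.04289 = 4.837×10^6 Pa.

4.84e6 Pa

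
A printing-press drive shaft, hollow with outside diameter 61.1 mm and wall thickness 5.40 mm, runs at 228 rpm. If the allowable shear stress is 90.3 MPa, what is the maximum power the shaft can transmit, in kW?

52.2 kW

J = π(d_o⁴ − d_i⁴)/32 = π(0.0611⁴ − 0.0503⁴)/32 = 7.398×10^-7 m⁴.
T_max = τ_allow·J/r = 9.03×10^7 × 7.398×10^-7 / 0.0306 = 2187 N·m.
ω = 2π·228/60 = 23.88 rad/s, so P_max = T_max·ω = 5.221×10^4 W.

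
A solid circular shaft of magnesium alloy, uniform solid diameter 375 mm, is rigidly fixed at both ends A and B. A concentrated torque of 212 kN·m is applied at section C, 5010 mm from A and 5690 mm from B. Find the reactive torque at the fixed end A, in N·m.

113000 N·m

With uniform GJ and both ends fixed, compatibility θ_AC = θ_CB gives T_A·a = T_B·b, together with T_A + T_B = T₀.
T_A = T₀·b/(a+b) = 212000·5690/10700 = 112700 N·m; T_B = 99260 N·m.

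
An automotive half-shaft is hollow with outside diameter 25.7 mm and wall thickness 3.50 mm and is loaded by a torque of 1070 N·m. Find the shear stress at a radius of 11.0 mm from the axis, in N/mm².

J = π(d_o⁴ − d_i⁴)/32 = π(0.0257⁴ − 0.0187⁴)/32 = 3.082×10^-8 m⁴.
Shear stress varies linearly with radius: τ = T·r/J = 1070 × 0.0110 / 3.082×10^-8 = 3.819×10^8 Pa.

382 N/mm²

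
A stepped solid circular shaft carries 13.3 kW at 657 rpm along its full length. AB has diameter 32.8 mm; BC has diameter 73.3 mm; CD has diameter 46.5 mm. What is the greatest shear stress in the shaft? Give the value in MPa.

27.9 MPa

ω = 2π·657/60 = 68.80 rad/s, so T = P/ω = 13.3×10³ / 68.80 = 193.3 N·m.
Under the same torque, τ_max = 16T/(πd³) is largest where d is smallest — segment AB (d = 32.8 mm).
τ_max = 16·193.3/(π·(0.0328)³) = 2.790×10^7 Pa.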